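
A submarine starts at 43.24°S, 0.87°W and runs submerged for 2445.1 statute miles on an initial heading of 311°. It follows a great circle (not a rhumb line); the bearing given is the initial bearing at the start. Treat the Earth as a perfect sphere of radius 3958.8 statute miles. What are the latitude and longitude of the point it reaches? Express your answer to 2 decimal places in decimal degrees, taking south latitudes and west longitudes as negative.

latitude -16.36°, longitude -27.97°

The arc subtends δ = 2445.1/3958.8 = 0.617637 rad at the centre.
Start latitude φ₁ = -0.754680 rad; initial bearing θ = 5.427974 rad.
Destination latitude: φ₂ = arcsin( sin φ₁ cos δ + cos φ₁ sin δ cos θ ) = arcsin(-0.281716) = -16.36°.
For the longitude increment, Δλ = atan2( sin θ sin δ cos φ₁, cos δ − sin φ₁ sin φ₂ ) = atan2(-0.318394, 0.622258) = -27.10°.
λ₂ = -0.87° + -27.10° = -27.97°.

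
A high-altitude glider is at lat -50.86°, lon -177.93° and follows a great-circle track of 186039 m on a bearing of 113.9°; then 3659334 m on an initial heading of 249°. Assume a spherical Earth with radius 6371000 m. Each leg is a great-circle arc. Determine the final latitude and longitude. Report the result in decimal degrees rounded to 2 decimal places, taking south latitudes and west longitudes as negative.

latitude -51.11°, longitude 130.64°

Apply the spherical direct solution leg by leg, carrying full precision between legs.
Leg 1: from (-50.86°, -177.93°), δ = 186039/6371000 = 0.029201 rad, θ = 113.9° → φ = -51.51°, λ = -175.47°.
Leg 2: from (-51.51°, -175.47°), δ = 3659334/6371000 = 0.574374 rad, θ = 249° → φ = -51.11°, λ = 130.64°.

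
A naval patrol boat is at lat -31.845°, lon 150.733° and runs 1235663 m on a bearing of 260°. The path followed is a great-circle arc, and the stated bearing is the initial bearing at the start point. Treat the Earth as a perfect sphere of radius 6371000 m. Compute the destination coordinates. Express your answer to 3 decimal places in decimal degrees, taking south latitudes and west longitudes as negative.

δ = 1235663/6371000 = 0.193951 rad (11.1126°).
Converting: φ₁ = -0.555800 rad, θ = 4.537856 rad.
sin φ₂ = sin φ₁ cos δ + cos φ₁ sin δ cos θ = (-0.527623)(0.981250) + (0.849479)(0.192737)(-0.173648) = -0.546161
φ₂ = asin(-0.546161) = -0.577775 rad = -33.104°.
Then Δλ = atan2(-0.161239, 0.693083) = -0.228574 rad, from sin θ sin δ cos φ₁ over cos δ − sin φ₁ sin φ₂.
λ₂ = λ₁ + Δλ = 137.637°.

latitude -33.104°, longitude 137.637°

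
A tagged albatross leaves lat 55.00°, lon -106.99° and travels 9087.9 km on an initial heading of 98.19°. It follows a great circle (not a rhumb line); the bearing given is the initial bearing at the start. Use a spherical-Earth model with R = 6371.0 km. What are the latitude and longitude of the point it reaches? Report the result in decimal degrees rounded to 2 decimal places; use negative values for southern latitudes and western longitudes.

latitude 2.12°, longitude -28.42°

Central angle δ = d/R = 1.426448 rad.
Start latitude φ₁ = 0.959931 rad; initial bearing θ = 1.713739 rad.
Destination latitude: φ₂ = arcsin( sin φ₁ cos δ + cos φ₁ sin δ cos θ ) = arcsin(0.036973) = 2.12°.
For the longitude increment, Δλ = atan2( sin θ sin δ cos φ₁, cos δ − sin φ₁ sin φ₂ ) = atan2(0.561822, 0.113561) = 78.57°.
λ₂ = -106.99° + 78.57° = -28.42°.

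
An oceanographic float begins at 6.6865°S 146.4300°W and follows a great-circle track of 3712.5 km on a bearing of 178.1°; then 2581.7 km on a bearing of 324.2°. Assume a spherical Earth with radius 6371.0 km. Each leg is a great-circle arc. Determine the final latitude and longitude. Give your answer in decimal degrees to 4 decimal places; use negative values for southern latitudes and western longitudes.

Apply the spherical direct solution leg by leg, carrying full precision between legs.
Leg 1: from (-6.6865°, -146.4300°), δ = 3712.5/6371 = 0.582719 rad, θ = 178.1° → φ = -40.0513°, λ = -145.0642°.
Leg 2: from (-40.0513°, -145.0642°), δ = 2581.7/6371 = 0.405227 rad, θ = 324.2° → φ = -20.2799°, λ = -159.2961°.

latitude -20.2799°, longitude -159.2961°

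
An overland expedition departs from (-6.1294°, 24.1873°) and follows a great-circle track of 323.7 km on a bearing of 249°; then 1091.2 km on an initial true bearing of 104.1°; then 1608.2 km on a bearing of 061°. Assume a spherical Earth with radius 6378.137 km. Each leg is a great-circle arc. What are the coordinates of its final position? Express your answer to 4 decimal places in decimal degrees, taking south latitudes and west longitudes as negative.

Apply the spherical direct solution leg by leg, carrying full precision between legs.
Leg 1: from (-6.1294°, 24.1873°), δ = 323.7/6378.137 = 0.050751 rad, θ = 249° → φ = -7.1642°, λ = 21.4514°.
Leg 2: from (-7.1642°, 21.4514°), δ = 1091.2/6378.137 = 0.171084 rad, θ = 104.1° → φ = -9.4417°, λ = 31.0874°.
Leg 3: from (-9.4417°, 31.0874°), δ = 1608.2/6378.137 = 0.252143 rad, θ = 61° → φ = -2.2664°, λ = 43.7008°.

latitude -2.2664°, longitude 43.7008°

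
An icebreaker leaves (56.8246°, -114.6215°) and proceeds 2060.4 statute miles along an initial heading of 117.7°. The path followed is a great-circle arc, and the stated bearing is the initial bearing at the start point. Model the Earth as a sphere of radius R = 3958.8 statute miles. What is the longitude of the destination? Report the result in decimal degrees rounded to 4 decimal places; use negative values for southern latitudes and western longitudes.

Central angle δ = d/R = 0.520461 rad.
Start latitude φ₁ = 0.991776 rad; initial bearing θ = 2.054253 rad.
sin φ₂ = sin φ₁ cos δ + cos φ₁ sin δ cos θ = (0.836999)(0.867590) + (0.547204)(0.497280)(-0.464842) = 0.599683
φ₂ = asin(0.599683) = 0.643104 rad = 36.8472°.
For the longitude increment, Δλ = atan2( sin θ sin δ cos φ₁, cos δ − sin φ₁ sin φ₂ ) = atan2(0.240928, 0.365656) = 33.3805°.
λ₂ = -114.6215° + 33.3805° = -81.2410°.

longitude -81.2410°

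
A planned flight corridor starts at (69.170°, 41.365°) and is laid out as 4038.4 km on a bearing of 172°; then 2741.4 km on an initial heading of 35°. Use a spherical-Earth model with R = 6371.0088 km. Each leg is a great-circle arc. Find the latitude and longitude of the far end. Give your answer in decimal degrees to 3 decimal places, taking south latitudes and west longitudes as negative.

Apply the spherical direct solution leg by leg, carrying full precision between legs.
Leg 1: from (69.170°, 41.365°), δ = 4038.4/6371.0088 = 0.633871 rad, θ = 172° → φ = 32.992°, λ = 47.005°.
Leg 2: from (32.992°, 47.005°), δ = 2741.4/6371.0088 = 0.430293 rad, θ = 35° → φ = 51.396°, λ = 69.554°.

latitude 51.396°, longitude 69.554°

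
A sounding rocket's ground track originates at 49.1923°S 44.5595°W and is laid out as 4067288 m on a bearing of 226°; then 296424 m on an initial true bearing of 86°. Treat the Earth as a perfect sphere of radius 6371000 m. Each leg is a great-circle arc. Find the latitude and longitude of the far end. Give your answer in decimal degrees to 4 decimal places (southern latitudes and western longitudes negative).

Apply the spherical direct solution leg by leg, carrying full precision between legs.
Leg 1: from (-49.1923°, -44.5595°), δ = 4067288/6371000 = 0.638407 rad, θ = 226° → φ = -61.4455°, λ = -108.3003°.
Leg 2: from (-61.4455°, -108.3003°), δ = 296424/6371000 = 0.046527 rad, θ = 86° → φ = -61.1471°, λ = -102.7829°.

latitude -61.1471°, longitude -102.7829°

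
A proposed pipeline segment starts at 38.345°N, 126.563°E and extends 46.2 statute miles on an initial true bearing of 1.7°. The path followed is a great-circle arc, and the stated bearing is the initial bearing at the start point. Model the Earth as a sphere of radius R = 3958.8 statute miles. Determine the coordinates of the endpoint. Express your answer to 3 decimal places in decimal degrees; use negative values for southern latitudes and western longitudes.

latitude 39.013°, longitude 126.589°

Angular distance δ = d/R = 46.2 / 3958.8 = 0.011670 rad.
Start latitude φ₁ = 0.669247 rad; initial bearing θ = 0.029671 rad.
sin φ₂ = sin φ₁ cos δ + cos φ₁ sin δ cos θ = (0.620395)(0.999932) + (0.784289)(0.011670)(0.999560) = 0.629502
φ₂ = asin(0.629502) = 0.680912 rad = 39.013°.
Δλ = atan2( sin θ sin δ cos φ₁ , cos δ − sin φ₁ sin φ₂ ) = atan2(0.000272, 0.609392) = 0.000446 rad = 0.026°.
λ₂ = λ₁ + Δλ = 126.589°.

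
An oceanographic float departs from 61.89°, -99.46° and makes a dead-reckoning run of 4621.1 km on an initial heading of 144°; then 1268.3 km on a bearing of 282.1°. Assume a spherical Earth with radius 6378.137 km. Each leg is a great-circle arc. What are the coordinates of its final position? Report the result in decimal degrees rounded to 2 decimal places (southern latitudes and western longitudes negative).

Apply the spherical direct solution leg by leg, carrying full precision between legs.
Leg 1: from (61.89°, -99.46°), δ = 4621.1/6378.137 = 0.724522 rad, θ = 144° → φ = 24.07°, λ = -74.20°.
Leg 2: from (24.07°, -74.20°), δ = 1268.3/6378.137 = 0.198851 rad, θ = 282.1° → φ = 25.95°, λ = -86.61°.

latitude 25.95°, longitude -86.61°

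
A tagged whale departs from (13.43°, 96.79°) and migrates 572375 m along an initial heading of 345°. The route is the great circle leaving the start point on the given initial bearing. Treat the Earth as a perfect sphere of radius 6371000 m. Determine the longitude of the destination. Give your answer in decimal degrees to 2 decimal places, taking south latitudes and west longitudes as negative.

Central angle δ = d/R = 0.089841 rad.
Start latitude φ₁ = 0.234398 rad; initial bearing θ = 6.021386 rad.
sin φ₂ = sin φ₁ cos δ + cos φ₁ sin δ cos θ = (0.232257)(0.995967) + (0.972654)(0.089720)(0.965926) = 0.315613
φ₂ = asin(0.315613) = 0.321103 rad = 18.40°.
Δλ = atan2( sin θ sin δ cos φ₁ , cos δ − sin φ₁ sin φ₂ ) = atan2(-0.022586, 0.922664) = -0.024474 rad = -1.40°.
λ₂ = 96.79° + -1.40° = 95.39°.

longitude 95.39°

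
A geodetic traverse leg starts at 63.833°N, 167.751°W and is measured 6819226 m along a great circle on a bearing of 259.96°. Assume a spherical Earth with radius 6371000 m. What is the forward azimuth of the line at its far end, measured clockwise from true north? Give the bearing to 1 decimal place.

The arc subtends δ = 6819226/6371000 = 1.070354 rad at the centre.
Start latitude φ₁ = 1.114096 rad; initial bearing θ = 4.537158 rad.
Destination latitude: φ₂ = arcsin( sin φ₁ cos δ + cos φ₁ sin δ cos θ ) = arcsin(0.363186) = 21.296°.
Then Δλ = atan2(-0.380986, 0.153849) = -1.187002 rad, from sin θ sin δ cos φ₁ over cos δ − sin φ₁ sin φ₂.
λ₂ = -167.751° + -68.010° = -235.761°, normalized to (−180°, 180°] → 124.239°.
The forward bearing on arrival equals the back-azimuth from the destination plus 180°.
Back-azimuth from P₂ (21.3°, 124.2°) to P₁ (63.8°, -167.8°), with Δλ' = λ₁ − λ₂ = -292.0°: atan2( sin Δλ' cos φ₁ , cos φ₂ sin φ₁ − sin φ₂ cos φ₁ cos Δλ' ) = 27.8°.
Final bearing = (27.8° + 180°) mod 360° = 207.8°.

final bearing 207.8°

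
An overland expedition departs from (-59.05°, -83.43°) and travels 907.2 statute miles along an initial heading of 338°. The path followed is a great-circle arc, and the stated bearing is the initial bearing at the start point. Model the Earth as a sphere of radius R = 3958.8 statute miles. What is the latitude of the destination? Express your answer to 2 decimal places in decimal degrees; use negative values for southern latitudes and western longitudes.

latitude -46.63°

δ = 907.2/3958.8 = 0.229160 rad (13.1299°).
Start latitude φ₁ = -1.030617 rad; initial bearing θ = 5.899213 rad.
Destination latitude: φ₂ = arcsin( sin φ₁ cos δ + cos φ₁ sin δ cos θ ) = arcsin(-0.726877) = -46.63°.
For the longitude increment, Δλ = atan2( sin θ sin δ cos φ₁, cos δ − sin φ₁ sin φ₂ ) = atan2(-0.043764, 0.350476) = -7.12°.
λ₂ = λ₁ + Δλ = -90.55°.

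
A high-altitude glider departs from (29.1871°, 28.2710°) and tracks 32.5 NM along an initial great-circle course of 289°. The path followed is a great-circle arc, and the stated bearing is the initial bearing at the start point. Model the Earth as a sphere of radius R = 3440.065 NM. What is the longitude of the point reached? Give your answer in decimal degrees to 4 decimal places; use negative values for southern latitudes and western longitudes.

Angular distance δ = d/R = 32.5 / 3440.065 = 0.009447 rad.
Converting: φ₁ = 0.509411 rad, θ = 5.044002 rad.
Applying the spherical law of cosines for sides, sin φ₂ = sin φ₁ cos δ + cos φ₁ sin δ cos θ = 0.490327, so φ₂ = 29.3620°.
Δλ = atan2( sin θ sin δ cos φ₁ , cos δ − sin φ₁ sin φ₂ ) = atan2(-0.007798, 0.760841) = -0.010249 rad = -0.5873°.
Hence λ₂ = 28.2710° + -0.5873° = 27.6837°.

longitude 27.6837°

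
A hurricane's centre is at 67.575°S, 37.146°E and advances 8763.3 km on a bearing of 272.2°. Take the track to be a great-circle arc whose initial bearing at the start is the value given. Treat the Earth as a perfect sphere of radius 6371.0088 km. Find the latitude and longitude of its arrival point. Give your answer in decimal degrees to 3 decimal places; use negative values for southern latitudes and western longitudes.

latitude -9.498°, longitude -46.518°

δ = 8763.3/6371.0088 = 1.375496 rad (78.8101°).
Converting: φ₁ = -1.179406 rad, θ = 4.750786 rad.
Destination latitude: φ₂ = arcsin( sin φ₁ cos δ + cos φ₁ sin δ cos θ ) = arcsin(-0.165020) = -9.498°.
For the longitude increment, Δλ = atan2( sin θ sin δ cos φ₁, cos δ − sin φ₁ sin φ₂ ) = atan2(-0.373946, 0.041519) = -83.664°.
λ₂ = 37.146° + -83.664° = -46.518°.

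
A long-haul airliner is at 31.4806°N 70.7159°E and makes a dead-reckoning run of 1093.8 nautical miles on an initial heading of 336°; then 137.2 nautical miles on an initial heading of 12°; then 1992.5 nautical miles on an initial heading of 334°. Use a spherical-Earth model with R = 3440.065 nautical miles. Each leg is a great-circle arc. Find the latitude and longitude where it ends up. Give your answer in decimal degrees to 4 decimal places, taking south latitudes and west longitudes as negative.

Apply the spherical direct solution leg by leg, carrying full precision between legs.
Leg 1: from (31.4806°, 70.7159°), δ = 1093.8/3440.065 = 0.317959 rad, θ = 336° → φ = 47.6973°, λ = 59.8257°.
Leg 2: from (47.6973°, 59.8257°), δ = 137.2/3440.065 = 0.039883 rad, θ = 12° → φ = 49.9302°, λ = 60.5636°.
Leg 3: from (49.9302°, 60.5636°), δ = 1992.5/3440.065 = 0.579204 rad, θ = 334° → φ = 73.1628°, λ = 4.6298°.

latitude 73.1628°, longitude 4.6298°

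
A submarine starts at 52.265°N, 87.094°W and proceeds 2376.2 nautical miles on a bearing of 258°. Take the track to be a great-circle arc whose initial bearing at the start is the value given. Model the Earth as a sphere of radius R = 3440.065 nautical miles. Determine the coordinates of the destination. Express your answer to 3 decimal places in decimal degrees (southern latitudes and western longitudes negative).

latitude 31.904°, longitude -134.324°

The arc subtends δ = 2376.2/3440.065 = 0.690743 rad at the centre.
With φ₁ = 52.265° = 0.912196 rad and θ = 258° = 4.502949 rad:
sin φ₂ = sin φ₁ cos δ + cos φ₁ sin δ cos θ = (0.790850)(0.770773) + (0.612010)(0.637110)(-0.207912) = 0.528497
φ₂ = asin(0.528497) = 0.556829 rad = 31.904°.
Δλ = atan2( sin θ sin δ cos φ₁ , cos δ − sin φ₁ sin φ₂ ) = atan2(-0.381397, 0.352811) = -0.824313 rad = -47.230°.
λ₂ = λ₁ + Δλ = -134.324°.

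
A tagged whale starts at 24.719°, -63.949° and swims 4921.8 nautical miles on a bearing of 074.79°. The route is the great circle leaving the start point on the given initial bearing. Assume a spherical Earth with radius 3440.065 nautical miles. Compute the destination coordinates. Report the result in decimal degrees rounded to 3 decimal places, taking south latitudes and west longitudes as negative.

latitude 17.119°, longitude 24.961°

δ = 4921.8/3440.065 = 1.430729 rad (81.9747°).
Converting: φ₁ = 0.431428 rad, θ = 1.305332 rad.
Destination latitude: φ₂ = arcsin( sin φ₁ cos δ + cos φ₁ sin δ cos θ ) = arcsin(0.294364) = 17.119°.
Δλ = atan2( sin θ sin δ cos φ₁ , cos δ − sin φ₁ sin φ₂ ) = atan2(0.867966, 0.016516) = 1.551770 rad = 88.910°.
Hence λ₂ = -63.949° + 88.910° = 24.961°.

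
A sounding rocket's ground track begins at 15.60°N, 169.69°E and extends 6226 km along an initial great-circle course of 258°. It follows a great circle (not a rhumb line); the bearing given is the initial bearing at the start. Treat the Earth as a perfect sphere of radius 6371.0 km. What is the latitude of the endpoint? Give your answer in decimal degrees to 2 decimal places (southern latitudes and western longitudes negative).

Angular distance δ = d/R = 6226 / 6371 = 0.977241 rad.
With φ₁ = 15.60° = 0.272271 rad and θ = 258° = 4.502949 rad:
sin φ₂ = sin φ₁ cos δ + cos φ₁ sin δ cos θ = (0.268920)(0.559312) + (0.963163)(0.828957)(-0.207912) = -0.015591
φ₂ = asin(-0.015591) = -0.015591 rad = -0.89°.
Δλ = atan2( sin θ sin δ cos φ₁ , cos δ − sin φ₁ sin φ₂ ) = atan2(-0.780973, 0.563505) = -0.945759 rad = -54.19°.
Hence λ₂ = 169.69° + -54.19° = 115.50°.

latitude -0.89°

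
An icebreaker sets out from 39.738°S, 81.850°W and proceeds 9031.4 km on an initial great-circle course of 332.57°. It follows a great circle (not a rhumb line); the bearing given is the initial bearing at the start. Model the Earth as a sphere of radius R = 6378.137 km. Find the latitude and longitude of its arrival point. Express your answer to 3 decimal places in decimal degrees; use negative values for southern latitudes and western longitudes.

The arc subtends δ = 9031.4/6378.137 = 1.415993 rad at the centre.
Start latitude φ₁ = -0.693559 rad; initial bearing θ = 5.804441 rad.
Applying the spherical law of cosines for sides, sin φ₂ = sin φ₁ cos δ + cos φ₁ sin δ cos θ = 0.575794, so φ₂ = 35.155°.
Then Δλ = atan2(-0.350004, 0.522278) = -0.590409 rad, from sin θ sin δ cos φ₁ over cos δ − sin φ₁ sin φ₂.
Hence λ₂ = -81.850° + -33.828° = -115.678°.

latitude 35.155°, longitude -115.678°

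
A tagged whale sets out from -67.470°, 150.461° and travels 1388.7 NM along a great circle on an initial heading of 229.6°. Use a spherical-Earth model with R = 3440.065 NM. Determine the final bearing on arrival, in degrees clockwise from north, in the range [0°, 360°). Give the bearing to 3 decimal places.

final bearing 294.739°

Angular distance δ = d/R = 1388.7 / 3440.065 = 0.403684 rad.
With φ₁ = -67.470° = -1.177574 rad and θ = 229.6° = 4.007276 rad:
Applying the spherical law of cosines for sides, sin φ₂ = sin φ₁ cos δ + cos φ₁ sin δ cos θ = -0.946983, so φ₂ = -71.259°.
Δλ = atan2( sin θ sin δ cos φ₁ , cos δ − sin φ₁ sin φ₂ ) = atan2(-0.114620, 0.044911) = -1.197354 rad = -68.603°.
λ₂ = 150.461° + -68.603° = 81.858°.
The forward bearing on arrival equals the back-azimuth from the destination plus 180°.
Back-azimuth from P₂ (-71.259°, 81.858°) to P₁ (-67.470°, 150.461°), with Δλ' = λ₁ − λ₂ = 68.603°: atan2( sin Δλ' cos φ₁ , cos φ₂ sin φ₁ − sin φ₂ cos φ₁ cos Δλ' ) = 114.739°.
Final bearing = (114.739° + 180°) mod 360° = 294.739°.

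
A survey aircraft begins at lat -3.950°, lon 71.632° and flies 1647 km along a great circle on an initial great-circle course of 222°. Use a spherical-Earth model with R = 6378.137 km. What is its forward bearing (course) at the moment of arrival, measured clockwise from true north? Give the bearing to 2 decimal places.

The arc subtends δ = 1647/6378.137 = 0.258226 rad at the centre.
Start latitude φ₁ = -0.068941 rad; initial bearing θ = 3.874631 rad.
Applying the spherical law of cosines for sides, sin φ₂ = sin φ₁ cos δ + cos φ₁ sin δ cos θ = -0.255925, so φ₂ = -14.828°.
Δλ = atan2( sin θ sin δ cos φ₁ , cos δ − sin φ₁ sin φ₂ ) = atan2(-0.170467, 0.949215) = -0.177693 rad = -10.181°.
Hence λ₂ = 71.632° + -10.181° = 61.451°.
The forward bearing on arrival equals the back-azimuth from the destination plus 180°.
Back-azimuth from P₂ (-14.83°, 61.45°) to P₁ (-3.95°, 71.63°), with Δλ' = λ₁ − λ₂ = 10.18°: atan2( sin Δλ' cos φ₁ , cos φ₂ sin φ₁ − sin φ₂ cos φ₁ cos Δλ' ) = 43.67°.
Final bearing = (43.67° + 180°) mod 360° = 223.67°.

final bearing 223.67°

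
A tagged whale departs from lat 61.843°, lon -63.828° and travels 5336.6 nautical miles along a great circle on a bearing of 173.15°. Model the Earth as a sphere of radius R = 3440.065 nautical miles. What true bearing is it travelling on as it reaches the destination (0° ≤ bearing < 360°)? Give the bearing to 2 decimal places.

final bearing 176.38°

Central angle δ = d/R = 1.551308 rad.
Converting: φ₁ = 1.079364 rad, θ = 3.022038 rad.
sin φ₂ = sin φ₁ cos δ + cos φ₁ sin δ cos θ = (0.881658)(0.019487) + (0.471889)(0.999810)(-0.992862) = -0.451251
φ₂ = asin(-0.451251) = -0.468166 rad = -26.824°.
Δλ = atan2( sin θ sin δ cos φ₁ , cos δ − sin φ₁ sin φ₂ ) = atan2(0.056272, 0.417336) = 0.134027 rad = 7.679°.
λ₂ = λ₁ + Δλ = -56.149°.
The forward bearing on arrival equals the back-azimuth from the destination plus 180°.
Back-azimuth from P₂ (-26.82°, -56.15°) to P₁ (61.84°, -63.83°), with Δλ' = λ₁ − λ₂ = -7.68°: atan2( sin Δλ' cos φ₁ , cos φ₂ sin φ₁ − sin φ₂ cos φ₁ cos Δλ' ) = 356.38°.
Final bearing = (356.38° + 180°) mod 360° = 176.38°.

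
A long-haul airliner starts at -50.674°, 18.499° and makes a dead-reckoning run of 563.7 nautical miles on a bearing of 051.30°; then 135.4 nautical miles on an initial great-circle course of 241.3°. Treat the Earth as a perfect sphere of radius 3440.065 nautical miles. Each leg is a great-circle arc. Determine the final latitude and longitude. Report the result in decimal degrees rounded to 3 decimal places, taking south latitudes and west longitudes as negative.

Apply the spherical direct solution leg by leg, carrying full precision between legs.
Leg 1: from (-50.674°, 18.499°), δ = 563.7/3440.065 = 0.163863 rad, θ = 51.3° → φ = -44.311°, λ = 28.748°.
Leg 2: from (-44.311°, 28.748°), δ = 135.4/3440.065 = 0.039360 rad, θ = 241.3° → φ = -45.360°, λ = 25.932°.

latitude -45.360°, longitude 25.932°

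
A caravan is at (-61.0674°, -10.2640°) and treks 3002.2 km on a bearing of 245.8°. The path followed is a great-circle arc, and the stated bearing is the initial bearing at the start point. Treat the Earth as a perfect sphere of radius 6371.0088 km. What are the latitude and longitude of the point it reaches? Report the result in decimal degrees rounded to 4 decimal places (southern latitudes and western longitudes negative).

The arc subtends δ = 3002.2/6371.0088 = 0.471228 rad at the centre.
With φ₁ = -61.0674° = -1.065827 rad and θ = 245.8° = 4.290019 rad:
sin φ₂ = sin φ₁ cos δ + cos φ₁ sin δ cos θ = (-0.875189)(0.891011) + (0.483780)(0.453981)(-0.409923) = -0.869834
φ₂ = asin(-0.869834) = -1.054866 rad = -60.4393°.
For the longitude increment, Δλ = atan2( sin θ sin δ cos φ₁, cos δ − sin φ₁ sin φ₂ ) = atan2(-0.200326, 0.129742) = -57.0708°.
λ₂ = -10.2640° + -57.0708° = -67.3348°.

latitude -60.4393°, longitude -67.3348°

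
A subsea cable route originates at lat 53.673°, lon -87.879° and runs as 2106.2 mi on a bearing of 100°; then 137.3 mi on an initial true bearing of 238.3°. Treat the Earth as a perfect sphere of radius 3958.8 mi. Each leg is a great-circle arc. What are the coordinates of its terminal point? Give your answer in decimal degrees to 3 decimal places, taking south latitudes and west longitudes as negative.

Apply the spherical direct solution leg by leg, carrying full precision between legs.
Leg 1: from (53.673°, -87.879°), δ = 2106.2/3958.8 = 0.532030 rad, θ = 100° → φ = 39.949°, λ = -47.212°.
Leg 2: from (39.949°, -47.212°), δ = 137.3/3958.8 = 0.034682 rad, θ = 238.3° → φ = 38.885°, λ = -49.384°.

latitude 38.885°, longitude -49.384°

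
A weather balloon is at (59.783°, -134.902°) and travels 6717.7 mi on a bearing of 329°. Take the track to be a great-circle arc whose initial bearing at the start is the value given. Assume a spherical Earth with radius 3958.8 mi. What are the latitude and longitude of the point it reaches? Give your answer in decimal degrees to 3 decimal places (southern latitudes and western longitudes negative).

latitude 18.620°, longitude 77.725°

Central angle δ = d/R = 1.696903 rad.
Converting: φ₁ = 1.043410 rad, θ = 5.742133 rad.
Destination latitude: φ₂ = arcsin( sin φ₁ cos δ + cos φ₁ sin δ cos θ ) = arcsin(0.319283) = 18.620°.
Then Δλ = atan2(-0.257148, -0.401673) = -2.572143 rad, from sin θ sin δ cos φ₁ over cos δ − sin φ₁ sin φ₂.
λ₂ = -134.902° + -147.373° = -282.275°, normalized to (−180°, 180°] → 77.725°.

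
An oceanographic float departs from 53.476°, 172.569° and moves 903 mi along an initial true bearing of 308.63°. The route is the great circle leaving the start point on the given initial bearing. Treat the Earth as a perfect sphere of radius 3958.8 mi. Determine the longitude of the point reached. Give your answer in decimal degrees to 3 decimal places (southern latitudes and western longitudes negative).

The arc subtends δ = 903/3958.8 = 0.228099 rad at the centre.
Start latitude φ₁ = 0.933332 rad; initial bearing θ = 5.386610 rad.
sin φ₂ = sin φ₁ cos δ + cos φ₁ sin δ cos θ = (0.803608)(0.974098) + (0.595159)(0.226127)(0.624289) = 0.866810
φ₂ = asin(0.866810) = 1.048769 rad = 60.090°.
For the longitude increment, Δλ = atan2( sin θ sin δ cos φ₁, cos δ − sin φ₁ sin φ₂ ) = atan2(-0.105134, 0.277523) = -20.748°.
λ₂ = 172.569° + -20.748° = 151.821°.

longitude 151.821°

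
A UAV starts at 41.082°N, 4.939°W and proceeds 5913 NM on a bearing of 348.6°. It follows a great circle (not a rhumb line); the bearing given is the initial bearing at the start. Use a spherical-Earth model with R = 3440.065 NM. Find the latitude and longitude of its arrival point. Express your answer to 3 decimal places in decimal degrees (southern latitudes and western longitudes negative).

The arc subtends δ = 5913/3440.065 = 1.718863 rad at the centre.
With φ₁ = 41.082° = 0.717016 rad and θ = 348.6° = 6.084218 rad:
sin φ₂ = sin φ₁ cos δ + cos φ₁ sin δ cos θ = (0.657138)(-0.147526) + (0.753770)(0.989058)(0.980271) = 0.633869
φ₂ = asin(0.633869) = 0.686545 rad = 39.336°.
Then Δλ = atan2(-0.147358, -0.564066) = -2.886061 rad, from sin θ sin δ cos φ₁ over cos δ − sin φ₁ sin φ₂.
λ₂ = -4.939° + -165.359° = -170.298°.

latitude 39.336°, longitude -170.298°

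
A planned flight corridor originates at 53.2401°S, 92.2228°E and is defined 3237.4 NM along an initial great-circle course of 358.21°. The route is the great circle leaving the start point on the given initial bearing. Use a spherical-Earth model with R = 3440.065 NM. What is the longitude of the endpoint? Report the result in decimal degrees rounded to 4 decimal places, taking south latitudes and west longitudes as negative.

The arc subtends δ = 3237.4/3440.065 = 0.941087 rad at the centre.
With φ₁ = -53.2401° = -0.929215 rad and θ = 358.21° = 6.251944 rad:
Applying the spherical law of cosines for sides, sin φ₂ = sin φ₁ cos δ + cos φ₁ sin δ cos θ = 0.011636, so φ₂ = 0.6667°.
For the longitude increment, Δλ = atan2( sin θ sin δ cos φ₁, cos δ − sin φ₁ sin φ₂ ) = atan2(-0.015108, 0.598232) = -1.4467°.
λ₂ = λ₁ + Δλ = 90.7761°.

longitude 90.7761°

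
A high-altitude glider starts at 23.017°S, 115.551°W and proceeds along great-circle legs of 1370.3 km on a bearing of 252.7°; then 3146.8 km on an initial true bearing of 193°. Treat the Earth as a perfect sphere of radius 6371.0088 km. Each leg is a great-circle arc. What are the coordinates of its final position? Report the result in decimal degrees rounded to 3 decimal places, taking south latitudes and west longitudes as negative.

Apply the spherical direct solution leg by leg, carrying full precision between legs.
Leg 1: from (-23.017°, -115.551°), δ = 1370.3/6371.0088 = 0.215084 rad, θ = 252.7° → φ = -26.130°, λ = -128.670°.
Leg 2: from (-26.130°, -128.670°), δ = 3146.8/6371.0088 = 0.493925 rad, θ = 193° → φ = -53.369°, λ = -138.966°.

latitude -53.369°, longitude -138.966°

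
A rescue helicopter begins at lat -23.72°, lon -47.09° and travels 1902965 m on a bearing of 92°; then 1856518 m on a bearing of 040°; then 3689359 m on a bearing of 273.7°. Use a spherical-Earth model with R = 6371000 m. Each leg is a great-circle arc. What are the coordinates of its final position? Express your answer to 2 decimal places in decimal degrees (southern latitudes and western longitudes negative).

Apply the spherical direct solution leg by leg, carrying full precision between legs.
Leg 1: from (-23.72°, -47.09°), δ = 1902965/6371000 = 0.298692 rad, θ = 92° → φ = -23.19°, λ = -28.43°.
Leg 2: from (-23.19°, -28.43°), δ = 1856518/6371000 = 0.291401 rad, θ = 40° → φ = -10.08°, λ = -17.62°.
Leg 3: from (-10.08°, -17.62°), δ = 3689359/6371000 = 0.579086 rad, θ = 273.7° → φ = -6.41°, λ = -50.96°.

latitude -6.41°, longitude -50.96°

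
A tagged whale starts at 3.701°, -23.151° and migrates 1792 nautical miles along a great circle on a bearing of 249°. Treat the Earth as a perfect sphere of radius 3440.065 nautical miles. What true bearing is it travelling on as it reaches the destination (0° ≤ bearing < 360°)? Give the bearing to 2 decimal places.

δ = 1792/3440.065 = 0.520920 rad (29.8465°).
With φ₁ = 3.701° = 0.064595 rad and θ = 249° = 4.345870 rad:
sin φ₂ = sin φ₁ cos δ + cos φ₁ sin δ cos θ = (0.064550)(0.867361) + (0.997914)(0.497679)(-0.358368) = -0.121992
φ₂ = asin(-0.121992) = -0.122297 rad = -7.007°.
Δλ = atan2( sin θ sin δ cos φ₁ , cos δ − sin φ₁ sin φ₂ ) = atan2(-0.463654, 0.875236) = -0.487161 rad = -27.912°.
λ₂ = -23.151° + -27.912° = -51.063°.
The forward bearing on arrival equals the back-azimuth from the destination plus 180°.
Back-azimuth from P₂ (-7.01°, -51.06°) to P₁ (3.70°, -23.15°), with Δλ' = λ₁ − λ₂ = 27.91°: atan2( sin Δλ' cos φ₁ , cos φ₂ sin φ₁ − sin φ₂ cos φ₁ cos Δλ' ) = 69.83°.
Final bearing = (69.83° + 180°) mod 360° = 249.83°.

final bearing 249.83°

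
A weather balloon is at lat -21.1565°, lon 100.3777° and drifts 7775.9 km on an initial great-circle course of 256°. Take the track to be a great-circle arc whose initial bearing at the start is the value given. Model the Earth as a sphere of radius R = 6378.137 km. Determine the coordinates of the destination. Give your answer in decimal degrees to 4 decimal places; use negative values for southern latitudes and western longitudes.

Angular distance δ = d/R = 7775.9 / 6378.137 = 1.219149 rad.
Start latitude φ₁ = -0.369251 rad; initial bearing θ = 4.468043 rad.
Destination latitude: φ₂ = arcsin( sin φ₁ cos δ + cos φ₁ sin δ cos θ ) = arcsin(-0.336126) = -19.6410°.
For the longitude increment, Δλ = atan2( sin θ sin δ cos φ₁, cos δ − sin φ₁ sin φ₂ ) = atan2(-0.849522, 0.223131) = -75.2834°.
λ₂ = λ₁ + Δλ = 25.0943°.

latitude -19.6410°, longitude 25.0943°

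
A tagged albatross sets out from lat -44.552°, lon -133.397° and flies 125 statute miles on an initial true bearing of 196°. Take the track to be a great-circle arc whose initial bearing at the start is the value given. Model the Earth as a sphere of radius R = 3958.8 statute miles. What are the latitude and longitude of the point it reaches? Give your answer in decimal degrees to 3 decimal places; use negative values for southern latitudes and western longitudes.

latitude -46.289°, longitude -134.119°

δ = 125/3958.8 = 0.031575 rad (1.8091°).
With φ₁ = -44.552° = -0.777579 rad and θ = 196° = 3.420845 rad:
Applying the spherical law of cosines for sides, sin φ₂ = sin φ₁ cos δ + cos φ₁ sin δ cos θ = -0.722832, so φ₂ = -46.289°.
Then Δλ = atan2(-0.006201, 0.492394) = -0.012593 rad, from sin θ sin δ cos φ₁ over cos δ − sin φ₁ sin φ₂.
Hence λ₂ = -133.397° + -0.722° = -134.119°.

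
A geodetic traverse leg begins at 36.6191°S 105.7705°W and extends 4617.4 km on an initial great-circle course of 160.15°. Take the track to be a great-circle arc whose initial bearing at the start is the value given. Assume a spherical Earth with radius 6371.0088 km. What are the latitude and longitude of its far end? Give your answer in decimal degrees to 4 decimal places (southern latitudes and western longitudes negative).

δ = 4617.4/6371.0088 = 0.724752 rad (41.5252°).
With φ₁ = -36.6191° = -0.639124 rad and θ = 160.15° = 2.795145 rad:
Destination latitude: φ₂ = arcsin( sin φ₁ cos δ + cos φ₁ sin δ cos θ ) = arcsin(-0.947054) = -71.2720°.
For the longitude increment, Δλ = atan2( sin θ sin δ cos φ₁, cos δ − sin φ₁ sin φ₂ ) = atan2(0.180678, 0.183754) = 44.5164°.
Hence λ₂ = -105.7705° + 44.5164° = -61.2541°.

latitude -71.2720°, longitude -61.2541°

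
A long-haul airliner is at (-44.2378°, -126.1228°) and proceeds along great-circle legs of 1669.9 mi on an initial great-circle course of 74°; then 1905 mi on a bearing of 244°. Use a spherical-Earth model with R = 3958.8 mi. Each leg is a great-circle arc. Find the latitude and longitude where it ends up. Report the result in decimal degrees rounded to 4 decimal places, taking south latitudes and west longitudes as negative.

Apply the spherical direct solution leg by leg, carrying full precision between legs.
Leg 1: from (-44.2378°, -126.1228°), δ = 1669.9/3958.8 = 0.421820 rad, θ = 74° → φ = -33.7544°, λ = -97.8704°.
Leg 2: from (-33.7544°, -97.8704°), δ = 1905/3958.8 = 0.481206 rad, θ = 244° → φ = -41.3938°, λ = -131.5494°.

latitude -41.3938°, longitude -131.5494°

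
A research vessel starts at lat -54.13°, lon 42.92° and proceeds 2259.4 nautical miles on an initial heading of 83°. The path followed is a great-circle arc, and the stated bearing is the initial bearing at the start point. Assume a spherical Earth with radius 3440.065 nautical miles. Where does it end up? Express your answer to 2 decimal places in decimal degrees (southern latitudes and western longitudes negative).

Angular distance δ = d/R = 2259.4 / 3440.065 = 0.656790 rad.
With φ₁ = -54.13° = -0.944747 rad and θ = 83° = 1.448623 rad:
sin φ₂ = sin φ₁ cos δ + cos φ₁ sin δ cos θ = (-0.810349)(0.791956) + (0.585948)(0.610578)(0.121869) = -0.598160
φ₂ = asin(-0.598160) = -0.641203 rad = -36.74°.
Then Δλ = atan2(0.355100, 0.307238) = 0.857535 rad, from sin θ sin δ cos φ₁ over cos δ − sin φ₁ sin φ₂.
λ₂ = 42.92° + 49.13° = 92.05°.

latitude -36.74°, longitude 92.05°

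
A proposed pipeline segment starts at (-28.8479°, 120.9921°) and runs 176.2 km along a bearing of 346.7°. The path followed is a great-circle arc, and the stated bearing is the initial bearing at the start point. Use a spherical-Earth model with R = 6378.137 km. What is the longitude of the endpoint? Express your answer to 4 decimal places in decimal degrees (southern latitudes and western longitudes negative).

longitude 120.5824°

Angular distance δ = d/R = 176.2 / 6378.137 = 0.027626 rad.
With φ₁ = -28.8479° = -0.503491 rad and θ = 346.7° = 6.051057 rad:
Destination latitude: φ₂ = arcsin( sin φ₁ cos δ + cos φ₁ sin δ cos θ ) = arcsin(-0.458757) = -27.3069°.
Then Δλ = atan2(-0.005566, 0.778275) = -0.007151 rad, from sin θ sin δ cos φ₁ over cos δ − sin φ₁ sin φ₂.
λ₂ = λ₁ + Δλ = 120.5824°.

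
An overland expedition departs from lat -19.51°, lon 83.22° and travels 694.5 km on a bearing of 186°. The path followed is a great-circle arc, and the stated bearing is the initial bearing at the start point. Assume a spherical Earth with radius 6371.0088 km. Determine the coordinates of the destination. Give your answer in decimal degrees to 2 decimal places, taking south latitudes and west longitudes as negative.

latitude -25.72°, longitude 82.50°

The arc subtends δ = 694.5/6371.0088 = 0.109009 rad at the centre.
Converting: φ₁ = -0.340514 rad, θ = 3.246312 rad.
Applying the spherical law of cosines for sides, sin φ₂ = sin φ₁ cos δ + cos φ₁ sin δ cos θ = -0.433974, so φ₂ = -25.72°.
Δλ = atan2( sin θ sin δ cos φ₁ , cos δ − sin φ₁ sin φ₂ ) = atan2(-0.010719, 0.849129) = -0.012623 rad = -0.72°.
λ₂ = 83.22° + -0.72° = 82.50°.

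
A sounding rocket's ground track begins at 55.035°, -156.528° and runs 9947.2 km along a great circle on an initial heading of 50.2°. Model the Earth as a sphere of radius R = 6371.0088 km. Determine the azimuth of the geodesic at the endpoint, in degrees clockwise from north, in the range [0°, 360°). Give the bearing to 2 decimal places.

final bearing 151.65°

Central angle δ = d/R = 1.561323 rad.
Converting: φ₁ = 0.960542 rad, θ = 0.876155 rad.
sin φ₂ = sin φ₁ cos δ + cos φ₁ sin δ cos θ = (0.819502)(0.009474) + (0.573076)(0.999955)(0.640110) = 0.374579
φ₂ = asin(0.374579) = 0.383942 rad = 21.998°.
Δλ = atan2( sin θ sin δ cos φ₁ , cos δ − sin φ₁ sin φ₂ ) = atan2(0.440265, -0.297494) = 2.165038 rad = 124.048°.
λ₂ = -156.528° + 124.048° = -32.480°.
The forward bearing on arrival equals the back-azimuth from the destination plus 180°.
Back-azimuth from P₂ (22.00°, -32.48°) to P₁ (55.03°, -156.53°), with Δλ' = λ₁ − λ₂ = -124.05°: atan2( sin Δλ' cos φ₁ , cos φ₂ sin φ₁ − sin φ₂ cos φ₁ cos Δλ' ) = 331.65°.
Final bearing = (331.65° + 180°) mod 360° = 151.65°.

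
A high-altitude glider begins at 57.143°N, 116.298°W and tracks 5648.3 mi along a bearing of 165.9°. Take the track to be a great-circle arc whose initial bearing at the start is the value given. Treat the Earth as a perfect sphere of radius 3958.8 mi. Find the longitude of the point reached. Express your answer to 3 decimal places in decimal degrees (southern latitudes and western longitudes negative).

longitude -101.045°

Angular distance δ = d/R = 5648.3 / 3958.8 = 1.426771 rad.
Converting: φ₁ = 0.997333 rad, θ = 2.895501 rad.
Destination latitude: φ₂ = arcsin( sin φ₁ cos δ + cos φ₁ sin δ cos θ ) = arcsin(-0.400183) = -23.590°.
Then Δλ = atan2(0.130803, 0.479693) = 0.266210 rad, from sin θ sin δ cos φ₁ over cos δ − sin φ₁ sin φ₂.
Hence λ₂ = -116.298° + 15.253° = -101.045°.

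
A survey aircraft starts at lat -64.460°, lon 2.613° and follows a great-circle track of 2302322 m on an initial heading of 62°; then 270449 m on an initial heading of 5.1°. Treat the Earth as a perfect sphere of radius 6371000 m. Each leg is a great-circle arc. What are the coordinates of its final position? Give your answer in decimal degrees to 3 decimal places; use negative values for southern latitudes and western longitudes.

Apply the spherical direct solution leg by leg, carrying full precision between legs.
Leg 1: from (-64.460°, 2.613°), δ = 2302322/6371000 = 0.361375 rad, θ = 62° → φ = -50.574°, λ = 32.056°.
Leg 2: from (-50.574°, 32.056°), δ = 270449/6371000 = 0.042450 rad, θ = 5.1° → φ = -48.151°, λ = 32.380°.

latitude -48.151°, longitude 32.380°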